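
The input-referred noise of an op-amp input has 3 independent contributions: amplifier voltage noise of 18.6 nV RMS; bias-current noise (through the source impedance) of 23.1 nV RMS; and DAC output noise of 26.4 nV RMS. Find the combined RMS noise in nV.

Uncorrelated sources add in power (mean-square): V_tot = √(ΣV_i²)
V_tot = √[(1.86×10⁻⁸)² + (2.31×10⁻⁸)² + (2.64×10⁻⁸)²] = 3.97×10⁻⁸ V = 39.7 nV

39.7 nV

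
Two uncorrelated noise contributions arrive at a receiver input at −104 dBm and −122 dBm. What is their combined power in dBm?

−103.9 dBm

Convert to linear, add, convert back:
P₁ = 3.98×10⁻¹⁴ W, P₂ = 6.31×10⁻¹⁶ W
P_tot = 4.04×10⁻¹⁴ W → 10 log₁₀(P_tot / 10⁻³) = −103.9 dBm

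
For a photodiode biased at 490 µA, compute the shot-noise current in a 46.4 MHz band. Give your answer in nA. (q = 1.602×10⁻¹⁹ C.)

85.3 nA

I_n = √(2qI·B)
2qI·B = 2 × 1.602×10⁻¹⁹ × 4.90×10⁻⁴ × 4.64×10⁷ = 7.28×10⁻¹⁵ A²
I_n = √(7.28×10⁻¹⁵) = 8.53×10⁻⁸ A = 85.3 nA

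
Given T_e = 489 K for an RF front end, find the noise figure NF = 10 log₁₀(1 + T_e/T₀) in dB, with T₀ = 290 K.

F = 1 + T_e/T₀ = 1 + 489/290 = 2.68621
NF = 10 log₁₀(2.68621) = 4.29 dB

4.29 dB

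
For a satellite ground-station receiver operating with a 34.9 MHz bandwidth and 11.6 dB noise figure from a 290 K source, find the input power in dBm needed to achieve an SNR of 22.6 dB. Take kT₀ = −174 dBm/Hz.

−64.4 dBm

Sensitivity = −174 + 10 log₁₀(B) + NF + SNR_min
= −174 + 75.43 + 11.6 + 22.6
= −64.37 dBm → −64.4 dBm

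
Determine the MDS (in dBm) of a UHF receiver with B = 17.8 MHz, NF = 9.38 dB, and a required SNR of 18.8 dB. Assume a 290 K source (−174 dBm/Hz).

Sensitivity = −174 + 10 log₁₀(B) + NF + SNR_min
= −174 + 72.5 + 9.38 + 18.8
= −73.32 dBm → −73.3 dBm

−73.3 dBm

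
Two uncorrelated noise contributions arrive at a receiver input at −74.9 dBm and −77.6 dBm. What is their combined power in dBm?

−73.0 dBm

Convert to linear, add, convert back:
P₁ = 3.24×10⁻¹¹ W, P₂ = 1.74×10⁻¹¹ W
P_tot = 4.97×10⁻¹¹ W → 10 log₁₀(P_tot / 10⁻³) = −73.0 dBm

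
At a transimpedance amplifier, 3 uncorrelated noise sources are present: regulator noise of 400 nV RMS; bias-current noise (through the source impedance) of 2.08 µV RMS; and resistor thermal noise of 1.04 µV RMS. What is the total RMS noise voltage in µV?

Uncorrelated sources add in power (mean-square): V_tot = √(ΣV_i²)
V_tot = √[(4.00×10⁻⁷)² + (2.08×10⁻⁶)² + (1.04×10⁻⁶)²] = 2.36×10⁻⁶ V = 2.36 µV

2.36 µV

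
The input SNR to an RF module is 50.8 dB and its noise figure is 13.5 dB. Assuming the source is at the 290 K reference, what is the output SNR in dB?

37.3 dB

By definition F = SNR_in/SNR_out, so in dB: SNR_out = SNR_in − NF
SNR_out = 50.8 − 13.5 = 37.3 dB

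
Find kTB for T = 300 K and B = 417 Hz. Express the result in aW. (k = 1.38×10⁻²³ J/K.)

1.73 aW

P_n = kTB = 1.38×10⁻²³ × 300 × 4.17×10² = 1.73×10⁻¹⁸ W = 1.73 aW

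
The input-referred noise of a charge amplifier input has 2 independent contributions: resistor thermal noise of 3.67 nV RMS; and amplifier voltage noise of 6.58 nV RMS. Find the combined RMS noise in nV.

Uncorrelated sources add in power (mean-square): V_tot = √(ΣV_i²)
V_tot = √[(3.67×10⁻⁹)² + (6.58×10⁻⁹)²] = 7.53×10⁻⁹ V = 7.53 nV

7.53 nV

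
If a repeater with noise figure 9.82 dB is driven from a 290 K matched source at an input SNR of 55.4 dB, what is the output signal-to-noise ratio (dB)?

By definition F = SNR_in/SNR_out, so in dB: SNR_out = SNR_in − NF
SNR_out = 55.4 − 9.82 = 45.58 dB

45.58 dB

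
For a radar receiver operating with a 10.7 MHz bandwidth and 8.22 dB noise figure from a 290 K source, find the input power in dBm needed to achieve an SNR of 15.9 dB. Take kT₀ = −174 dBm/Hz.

Sensitivity = −174 + 10 log₁₀(B) + NF + SNR_min
= −174 + 70.29 + 8.22 + 15.9
= −79.59 dBm → −79.6 dBm

−79.6 dBm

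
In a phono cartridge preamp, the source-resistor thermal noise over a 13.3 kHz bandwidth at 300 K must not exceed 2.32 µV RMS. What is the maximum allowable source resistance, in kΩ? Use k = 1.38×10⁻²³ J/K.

Johnson–Nyquist: V_n = √(4kTRB) ⇒ R = V_n² / (4kTB)
4kTB = 4 × 1.38×10⁻²³ × 300 × 1.33×10⁴ = 2.20×10⁻¹⁶
R = (2.32×10⁻⁶)² / 2.20×10⁻¹⁶ = 2.44×10⁴ Ω = 24.4 kΩ

24.4 kΩ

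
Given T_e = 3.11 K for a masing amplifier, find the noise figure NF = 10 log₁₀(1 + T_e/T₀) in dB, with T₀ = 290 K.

F = 1 + T_e/T₀ = 1 + 3.11/290 = 1.01072
NF = 10 log₁₀(1.01072) = 0.046 dB

0.046 dB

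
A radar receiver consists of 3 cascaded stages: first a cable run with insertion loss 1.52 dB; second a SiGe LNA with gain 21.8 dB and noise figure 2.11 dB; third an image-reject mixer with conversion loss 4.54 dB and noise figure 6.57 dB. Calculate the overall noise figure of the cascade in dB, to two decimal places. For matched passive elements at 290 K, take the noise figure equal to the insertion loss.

Convert to linear (a loss of L dB is a gain of −L dB): F_i = 10^(NF_i/10), G_i = 10^(G_i,dB/10)
  Stage 1: F_1 = 10^(1.52/10) = 1.419, G_1 = 10^(−1.52/10) = 0.7047
  Stage 2: F_2 = 10^(2.11/10) = 1.626, G_2 = 10^(21.8/10) = 151.4
  Stage 3: F_3 = 10^(6.57/10) = 4.539, G_3 = 10^(−4.54/10) = 0.3516
Friis cascade:
  F = 1.419 + (1.626 − 1)/0.7047 + (4.539 − 1)/106.7 = 2.340
NF = 10 log₁₀(2.340) = 3.69 dB

3.69 dB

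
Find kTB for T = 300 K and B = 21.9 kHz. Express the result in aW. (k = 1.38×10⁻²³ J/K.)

P_n = kTB = 1.38×10⁻²³ × 300 × 2.19×10⁴ = 9.07×10⁻¹⁷ W = 90.7 aW

90.7 aW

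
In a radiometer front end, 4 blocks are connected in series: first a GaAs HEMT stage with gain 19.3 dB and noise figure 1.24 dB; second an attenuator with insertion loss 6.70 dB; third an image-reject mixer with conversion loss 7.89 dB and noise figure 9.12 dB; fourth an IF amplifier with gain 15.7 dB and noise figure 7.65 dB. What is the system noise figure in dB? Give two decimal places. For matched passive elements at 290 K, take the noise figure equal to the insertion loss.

5.31 dB

Convert to linear (a loss of L dB is a gain of −L dB): F_i = 10^(NF_i/10), G_i = 10^(G_i,dB/10)
  Stage 1: F_1 = 10^(1.24/10) = 1.330, G_1 = 10^(19.3/10) = 85.11
  Stage 2: F_2 = 10^(6.70/10) = 4.677, G_2 = 10^(−6.70/10) = 0.2138
  Stage 3: F_3 = 10^(9.12/10) = 8.166, G_3 = 10^(−7.89/10) = 0.1626
  Stage 4: F_4 = 10^(7.65/10) = 5.821, G_4 = 10^(15.7/10) = 37.15
Friis cascade:
  F = 1.330 + (4.677 − 1)/85.11 + (8.166 − 1)/18.20 + (5.821 − 1)/2.958 = 3.397
NF = 10 log₁₀(3.397) = 5.31 dB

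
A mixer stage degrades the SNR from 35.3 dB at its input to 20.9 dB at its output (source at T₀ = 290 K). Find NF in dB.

NF (dB) = SNR_in(dB) − SNR_out(dB) when the source is at T₀
NF = 35.3 − 20.9 = 14.4 dB

14.4 dB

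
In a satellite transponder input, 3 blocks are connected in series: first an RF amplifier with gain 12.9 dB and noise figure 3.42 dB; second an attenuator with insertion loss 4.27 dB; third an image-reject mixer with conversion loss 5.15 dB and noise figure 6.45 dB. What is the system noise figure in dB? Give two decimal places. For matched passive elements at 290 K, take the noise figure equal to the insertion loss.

Convert to linear (a loss of L dB is a gain of −L dB): F_i = 10^(NF_i/10), G_i = 10^(G_i,dB/10)
  Stage 1: F_1 = 10^(3.42/10) = 2.198, G_1 = 10^(12.9/10) = 19.50
  Stage 2: F_2 = 10^(4.27/10) = 2.673, G_2 = 10^(−4.27/10) = 0.3741
  Stage 3: F_3 = 10^(6.45/10) = 4.416, G_3 = 10^(−5.15/10) = 0.3055
Friis cascade:
  F = 2.198 + (2.673 − 1)/19.50 + (4.416 − 1)/7.295 = 2.752
NF = 10 log₁₀(2.752) = 4.40 dB

4.40 dB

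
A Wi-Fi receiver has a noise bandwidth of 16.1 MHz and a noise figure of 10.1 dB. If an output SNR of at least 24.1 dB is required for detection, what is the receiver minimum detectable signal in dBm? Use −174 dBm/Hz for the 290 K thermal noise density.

Sensitivity = −174 + 10 log₁₀(B) + NF + SNR_min
= −174 + 72.07 + 10.1 + 24.1
= −67.73 dBm → −67.7 dBm

−67.7 dBm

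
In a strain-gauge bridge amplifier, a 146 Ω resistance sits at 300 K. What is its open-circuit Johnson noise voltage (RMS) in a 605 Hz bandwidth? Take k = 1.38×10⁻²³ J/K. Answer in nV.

38.2 nV

V_n = √(4kTRB)
4kTRB = 4 × 1.38×10⁻²³ × 300 × 1.46×10² × 6.05×10² = 1.46×10⁻¹⁵ V²
V_n = √(1.46×10⁻¹⁵) = 3.82×10⁻⁸ V = 38.2 nV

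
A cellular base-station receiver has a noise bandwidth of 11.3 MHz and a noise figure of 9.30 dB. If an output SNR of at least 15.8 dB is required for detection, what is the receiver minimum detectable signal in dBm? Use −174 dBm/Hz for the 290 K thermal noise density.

Sensitivity = −174 + 10 log₁₀(B) + NF + SNR_min
= −174 + 70.53 + 9.30 + 15.8
= −78.37 dBm → −78.4 dBm

−78.4 dBm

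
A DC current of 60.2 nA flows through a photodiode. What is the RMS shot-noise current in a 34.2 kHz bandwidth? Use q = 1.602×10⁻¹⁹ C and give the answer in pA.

I_n = √(2qI·B)
2qI·B = 2 × 1.602×10⁻¹⁹ × 6.02×10⁻⁸ × 3.42×10⁴ = 6.60×10⁻²² A²
I_n = √(6.60×10⁻²²) = 2.57×10⁻¹¹ A = 25.7 pA

25.7 pA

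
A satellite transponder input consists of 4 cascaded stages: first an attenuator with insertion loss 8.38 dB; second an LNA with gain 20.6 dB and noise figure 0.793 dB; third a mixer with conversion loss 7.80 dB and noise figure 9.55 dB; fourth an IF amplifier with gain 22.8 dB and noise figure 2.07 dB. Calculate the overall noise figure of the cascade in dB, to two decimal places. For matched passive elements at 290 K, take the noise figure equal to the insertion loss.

9.53 dB

Convert to linear (a loss of L dB is a gain of −L dB): F_i = 10^(NF_i/10), G_i = 10^(G_i,dB/10)
  Stage 1: F_1 = 10^(8.38/10) = 6.887, G_1 = 10^(−8.38/10) = 0.1452
  Stage 2: F_2 = 10^(0.793/10) = 1.200, G_2 = 10^(20.6/10) = 114.8
  Stage 3: F_3 = 10^(9.55/10) = 9.016, G_3 = 10^(−7.80/10) = 0.1660
  Stage 4: F_4 = 10^(2.07/10) = 1.611, G_4 = 10^(22.8/10) = 190.5
Friis cascade:
  F = 6.887 + (1.200 − 1)/0.1452 + (9.016 − 1)/16.67 + (1.611 − 1)/2.767 = 8.968
NF = 10 log₁₀(8.968) = 9.53 dB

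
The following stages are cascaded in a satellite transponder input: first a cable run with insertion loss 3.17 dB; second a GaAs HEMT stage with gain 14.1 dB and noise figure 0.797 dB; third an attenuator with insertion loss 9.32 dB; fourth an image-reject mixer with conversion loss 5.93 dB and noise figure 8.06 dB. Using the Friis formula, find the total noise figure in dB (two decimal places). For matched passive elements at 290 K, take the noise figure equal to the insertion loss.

Convert to linear (a loss of L dB is a gain of −L dB): F_i = 10^(NF_i/10), G_i = 10^(G_i,dB/10)
  Stage 1: F_1 = 10^(3.17/10) = 2.075, G_1 = 10^(−3.17/10) = 0.4819
  Stage 2: F_2 = 10^(0.797/10) = 1.201, G_2 = 10^(14.1/10) = 25.70
  Stage 3: F_3 = 10^(9.32/10) = 8.551, G_3 = 10^(−9.32/10) = 0.1169
  Stage 4: F_4 = 10^(8.06/10) = 6.397, G_4 = 10^(−5.93/10) = 0.2553
Friis cascade:
  F = 2.075 + (1.201 − 1)/0.4819 + (8.551 − 1)/12.39 + (6.397 − 1)/1.449 = 6.828
NF = 10 log₁₀(6.828) = 8.34 dB

8.34 dB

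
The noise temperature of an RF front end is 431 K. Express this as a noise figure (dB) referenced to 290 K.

F = 1 + T_e/T₀ = 1 + 431/290 = 2.48621
NF = 10 log₁₀(2.48621) = 3.96 dB

3.96 dB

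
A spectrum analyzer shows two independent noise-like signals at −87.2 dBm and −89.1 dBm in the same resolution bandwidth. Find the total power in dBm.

−85.0 dBm

Convert to linear, add, convert back:
P₁ = 1.91×10⁻¹² W, P₂ = 1.23×10⁻¹² W
P_tot = 3.14×10⁻¹² W → 10 log₁₀(P_tot / 10⁻³) = −85.0 dBm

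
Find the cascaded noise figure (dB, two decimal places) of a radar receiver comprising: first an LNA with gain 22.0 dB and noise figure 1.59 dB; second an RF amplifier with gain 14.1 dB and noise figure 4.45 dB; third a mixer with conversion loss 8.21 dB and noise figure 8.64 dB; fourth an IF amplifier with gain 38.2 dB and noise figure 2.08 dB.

Convert to linear (a loss of L dB is a gain of −L dB): F_i = 10^(NF_i/10), G_i = 10^(G_i,dB/10)
  Stage 1: F_1 = 10^(1.59/10) = 1.442, G_1 = 10^(22.0/10) = 158.5
  Stage 2: F_2 = 10^(4.45/10) = 2.786, G_2 = 10^(14.1/10) = 25.70
  Stage 3: F_3 = 10^(8.64/10) = 7.311, G_3 = 10^(−8.21/10) = 0.1510
  Stage 4: F_4 = 10^(2.08/10) = 1.614, G_4 = 10^(38.2/10) = 6607
Friis cascade:
  F = 1.442 + (2.786 − 1)/158.5 + (7.311 − 1)/4074 + (1.614 − 1)/615.2 = 1.456
NF = 10 log₁₀(1.456) = 1.63 dB

1.63 dB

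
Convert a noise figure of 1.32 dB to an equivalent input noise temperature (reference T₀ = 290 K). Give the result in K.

103 K

F = 10^(1.32/10) = 1.35519
T_e = (F − 1)·T₀ = (1.35519 − 1) × 290 = 103 K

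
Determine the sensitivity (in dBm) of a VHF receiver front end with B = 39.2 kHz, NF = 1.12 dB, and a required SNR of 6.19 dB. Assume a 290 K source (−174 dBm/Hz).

Sensitivity = −174 + 10 log₁₀(B) + NF + SNR_min
= −174 + 45.93 + 1.12 + 6.19
= −120.76 dBm → −120.8 dBm

−120.8 dBm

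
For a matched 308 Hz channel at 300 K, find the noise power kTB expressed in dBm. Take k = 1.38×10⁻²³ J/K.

−148.9 dBm

P_n = kTB = 1.38×10⁻²³ × 300 × 3.08×10² = 1.28×10⁻¹⁸ W
In dBm: 10 log₁₀(1.28×10⁻¹⁸ / 10⁻³) = −148.9 dBm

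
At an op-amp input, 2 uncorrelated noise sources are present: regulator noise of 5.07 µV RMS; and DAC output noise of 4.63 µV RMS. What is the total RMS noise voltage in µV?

6.87 µV

Uncorrelated sources add in power (mean-square): V_tot = √(ΣV_i²)
V_tot = √[(5.07×10⁻⁶)² + (4.63×10⁻⁶)²] = 6.87×10⁻⁶ V = 6.87 µV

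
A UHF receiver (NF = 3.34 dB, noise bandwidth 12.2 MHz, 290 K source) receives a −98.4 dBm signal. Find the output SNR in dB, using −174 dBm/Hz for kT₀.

Noise floor: N = −174 + 10 log₁₀(B) + NF
10 log₁₀(1.22×10⁷) = 70.86 dB
N = −174 + 70.86 + 3.34 = −99.80 dBm
SNR = P_sig − N = −98.4 − (−99.80) = 1.40 dB → 1.4 dB

1.4 dB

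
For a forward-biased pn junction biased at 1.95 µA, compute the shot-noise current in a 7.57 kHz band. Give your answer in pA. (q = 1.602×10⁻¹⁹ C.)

I_n = √(2qI·B)
2qI·B = 2 × 1.602×10⁻¹⁹ × 1.95×10⁻⁶ × 7.57×10³ = 4.73×10⁻²¹ A²
I_n = √(4.73×10⁻²¹) = 6.88×10⁻¹¹ A = 68.8 pA

68.8 pA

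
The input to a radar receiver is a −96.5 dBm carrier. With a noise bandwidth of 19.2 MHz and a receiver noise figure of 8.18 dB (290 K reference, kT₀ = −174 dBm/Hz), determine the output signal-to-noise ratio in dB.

−3.5 dB

Noise floor: N = −174 + 10 log₁₀(B) + NF
10 log₁₀(1.92×10⁷) = 72.83 dB
N = −174 + 72.83 + 8.18 = −92.99 dBm
SNR = P_sig − N = −96.5 − (−92.99) = −3.51 dB → −3.5 dB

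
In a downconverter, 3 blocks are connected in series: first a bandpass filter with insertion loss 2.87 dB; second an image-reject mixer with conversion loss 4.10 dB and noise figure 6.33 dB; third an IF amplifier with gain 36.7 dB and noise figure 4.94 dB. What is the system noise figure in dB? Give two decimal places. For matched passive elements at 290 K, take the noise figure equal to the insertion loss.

Convert to linear (a loss of L dB is a gain of −L dB): F_i = 10^(NF_i/10), G_i = 10^(G_i,dB/10)
  Stage 1: F_1 = 10^(2.87/10) = 1.936, G_1 = 10^(−2.87/10) = 0.5164
  Stage 2: F_2 = 10^(6.33/10) = 4.295, G_2 = 10^(−4.10/10) = 0.3890
  Stage 3: F_3 = 10^(4.94/10) = 3.119, G_3 = 10^(36.7/10) = 4677
Friis cascade:
  F = 1.936 + (4.295 − 1)/0.5164 + (3.119 − 1)/0.2009 = 18.86
NF = 10 log₁₀(18.86) = 12.76 dB

12.76 dB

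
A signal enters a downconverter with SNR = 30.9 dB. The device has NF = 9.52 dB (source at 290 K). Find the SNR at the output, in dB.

By definition F = SNR_in/SNR_out, so in dB: SNR_out = SNR_in − NF
SNR_out = 30.9 − 9.52 = 21.38 dB

21.38 dB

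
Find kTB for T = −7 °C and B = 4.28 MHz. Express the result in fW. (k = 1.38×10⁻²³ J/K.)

15.7 fW

T = −7 °C + 273.15 = 266.15 K
P_n = kTB = 1.38×10⁻²³ × 266.15 × 4.28×10⁶ = 1.57×10⁻¹⁴ W = 15.7 fW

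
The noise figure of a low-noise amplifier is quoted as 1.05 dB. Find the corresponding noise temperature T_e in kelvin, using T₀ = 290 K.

F = 10^(1.05/10) = 1.2735
T_e = (F − 1)·T₀ = (1.2735 − 1) × 290 = 79.3 K

79.3 K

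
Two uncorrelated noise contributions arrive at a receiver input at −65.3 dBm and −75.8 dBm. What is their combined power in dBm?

Convert to linear, add, convert back:
P₁ = 2.95×10⁻¹⁰ W, P₂ = 2.63×10⁻¹¹ W
P_tot = 3.21×10⁻¹⁰ W → 10 log₁₀(P_tot / 10⁻³) = −64.9 dBm

−64.9 dBm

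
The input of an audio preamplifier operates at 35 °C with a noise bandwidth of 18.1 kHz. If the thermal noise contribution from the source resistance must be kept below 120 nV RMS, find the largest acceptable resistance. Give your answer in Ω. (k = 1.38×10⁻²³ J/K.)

T = 35 °C + 273.15 = 308.15 K
Johnson–Nyquist: V_n = √(4kTRB) ⇒ R = V_n² / (4kTB)
4kTB = 4 × 1.38×10⁻²³ × 308.15 × 1.81×10⁴ = 3.08×10⁻¹⁶
R = (1.20×10⁻⁷)² / 3.08×10⁻¹⁶ = 4.68×10¹ Ω = 46.8 Ω

46.8 Ω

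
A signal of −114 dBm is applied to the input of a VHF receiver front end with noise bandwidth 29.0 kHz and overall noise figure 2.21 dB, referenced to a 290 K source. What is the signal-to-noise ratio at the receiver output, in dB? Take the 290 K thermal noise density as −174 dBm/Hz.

13.2 dB

Noise floor: N = −174 + 10 log₁₀(B) + NF
10 log₁₀(2.90×10⁴) = 44.62 dB
N = −174 + 44.62 + 2.21 = −127.17 dBm
SNR = P_sig − N = −114 − (−127.17) = 13.17 dB → 13.2 dB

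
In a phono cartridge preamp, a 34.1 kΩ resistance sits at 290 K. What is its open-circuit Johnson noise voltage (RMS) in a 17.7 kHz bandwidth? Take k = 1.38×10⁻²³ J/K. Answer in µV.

3.11 µV

V_n = √(4kTRB)
4kTRB = 4 × 1.38×10⁻²³ × 290 × 3.41×10⁴ × 1.77×10⁴ = 9.66×10⁻¹² V²
V_n = √(9.66×10⁻¹²) = 3.11×10⁻⁶ V = 3.11 µV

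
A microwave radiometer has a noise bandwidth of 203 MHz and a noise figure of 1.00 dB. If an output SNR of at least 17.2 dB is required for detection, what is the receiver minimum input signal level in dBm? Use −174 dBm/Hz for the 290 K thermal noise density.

−72.7 dBm

Sensitivity = −174 + 10 log₁₀(B) + NF + SNR_min
= −174 + 83.07 + 1.00 + 17.2
= −72.73 dBm → −72.7 dBm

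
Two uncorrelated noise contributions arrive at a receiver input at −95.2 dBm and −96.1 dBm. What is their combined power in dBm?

−92.6 dBm

Convert to linear, add, convert back:
P₁ = 3.02×10⁻¹³ W, P₂ = 2.45×10⁻¹³ W
P_tot = 5.47×10⁻¹³ W → 10 log₁₀(P_tot / 10⁻³) = −92.6 dBm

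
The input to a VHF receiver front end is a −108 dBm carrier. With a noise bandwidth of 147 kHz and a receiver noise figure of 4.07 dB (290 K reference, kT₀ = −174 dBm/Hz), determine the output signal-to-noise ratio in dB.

10.3 dB

Noise floor: N = −174 + 10 log₁₀(B) + NF
10 log₁₀(1.47×10⁵) = 51.67 dB
N = −174 + 51.67 + 4.07 = −118.26 dBm
SNR = P_sig − N = −108 − (−118.26) = 10.26 dB → 10.3 dB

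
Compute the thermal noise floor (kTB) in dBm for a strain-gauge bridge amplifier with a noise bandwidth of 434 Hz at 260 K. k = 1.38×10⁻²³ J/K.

−148.1 dBm

P_n = kTB = 1.38×10⁻²³ × 260 × 4.34×10² = 1.56×10⁻¹⁸ W
In dBm: 10 log₁₀(1.56×10⁻¹⁸ / 10⁻³) = −148.1 dBm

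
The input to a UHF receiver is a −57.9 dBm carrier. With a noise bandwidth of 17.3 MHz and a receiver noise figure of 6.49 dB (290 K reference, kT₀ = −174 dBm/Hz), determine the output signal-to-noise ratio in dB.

37.2 dB

Noise floor: N = −174 + 10 log₁₀(B) + NF
10 log₁₀(1.73×10⁷) = 72.38 dB
N = −174 + 72.38 + 6.49 = −95.13 dBm
SNR = P_sig − N = −57.9 − (−95.13) = 37.23 dB → 37.2 dB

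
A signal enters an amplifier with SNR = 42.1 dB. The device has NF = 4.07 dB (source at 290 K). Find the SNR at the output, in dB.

38.03 dB

By definition F = SNR_in/SNR_out, so in dB: SNR_out = SNR_in − NF
SNR_out = 42.1 − 4.07 = 38.03 dB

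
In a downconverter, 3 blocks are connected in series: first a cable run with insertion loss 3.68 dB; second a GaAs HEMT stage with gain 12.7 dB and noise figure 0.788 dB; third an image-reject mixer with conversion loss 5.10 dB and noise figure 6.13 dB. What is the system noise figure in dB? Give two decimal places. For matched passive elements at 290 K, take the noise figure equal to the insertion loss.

5.03 dB

Convert to linear (a loss of L dB is a gain of −L dB): F_i = 10^(NF_i/10), G_i = 10^(G_i,dB/10)
  Stage 1: F_1 = 10^(3.68/10) = 2.333, G_1 = 10^(−3.68/10) = 0.4285
  Stage 2: F_2 = 10^(0.788/10) = 1.199, G_2 = 10^(12.7/10) = 18.62
  Stage 3: F_3 = 10^(6.13/10) = 4.102, G_3 = 10^(−5.10/10) = 0.3090
Friis cascade:
  F = 2.333 + (1.199 − 1)/0.4285 + (4.102 − 1)/7.980 = 3.186
NF = 10 log₁₀(3.186) = 5.03 dB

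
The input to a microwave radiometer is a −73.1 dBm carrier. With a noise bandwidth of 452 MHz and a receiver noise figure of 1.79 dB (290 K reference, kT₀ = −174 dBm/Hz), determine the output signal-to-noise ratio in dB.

12.6 dB

Noise floor: N = −174 + 10 log₁₀(B) + NF
10 log₁₀(4.52×10⁸) = 86.55 dB
N = −174 + 86.55 + 1.79 = −85.66 dBm
SNR = P_sig − N = −73.1 − (−85.66) = 12.56 dB → 12.6 dB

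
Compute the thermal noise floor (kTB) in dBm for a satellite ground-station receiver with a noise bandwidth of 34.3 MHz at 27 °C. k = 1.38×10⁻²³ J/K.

T = 27 °C + 273.15 = 300.15 K
P_n = kTB = 1.38×10⁻²³ × 300.15 × 3.43×10⁷ = 1.42×10⁻¹³ W
In dBm: 10 log₁₀(1.42×10⁻¹³ / 10⁻³) = −98.5 dBm

−98.5 dBm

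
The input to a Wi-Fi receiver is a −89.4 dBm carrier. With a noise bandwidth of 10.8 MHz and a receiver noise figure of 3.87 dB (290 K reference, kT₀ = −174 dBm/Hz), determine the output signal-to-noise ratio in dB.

Noise floor: N = −174 + 10 log₁₀(B) + NF
10 log₁₀(1.08×10⁷) = 70.33 dB
N = −174 + 70.33 + 3.87 = −99.80 dBm
SNR = P_sig − N = −89.4 − (−99.80) = 10.40 dB → 10.4 dB

10.4 dB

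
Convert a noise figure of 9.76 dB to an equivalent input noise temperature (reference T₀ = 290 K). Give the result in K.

F = 10^(9.76/10) = 9.46237
T_e = (F − 1)·T₀ = (9.46237 − 1) × 290 = 2454 K

2454 K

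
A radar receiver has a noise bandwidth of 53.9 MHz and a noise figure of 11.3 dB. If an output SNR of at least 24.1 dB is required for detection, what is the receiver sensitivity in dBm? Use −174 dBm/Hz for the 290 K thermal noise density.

Sensitivity = −174 + 10 log₁₀(B) + NF + SNR_min
= −174 + 77.32 + 11.3 + 24.1
= −61.28 dBm → −61.3 dBm

−61.3 dBm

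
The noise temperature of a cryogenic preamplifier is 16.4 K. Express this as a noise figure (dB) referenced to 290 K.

F = 1 + T_e/T₀ = 1 + 16.4/290 = 1.05655
NF = 10 log₁₀(1.05655) = 0.239 dB

0.239 dB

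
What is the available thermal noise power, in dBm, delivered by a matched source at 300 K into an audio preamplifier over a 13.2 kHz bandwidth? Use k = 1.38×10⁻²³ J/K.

P_n = kTB = 1.38×10⁻²³ × 300 × 1.32×10⁴ = 5.46×10⁻¹⁷ W
In dBm: 10 log₁₀(5.46×10⁻¹⁷ / 10⁻³) = −132.6 dBm

−132.6 dBm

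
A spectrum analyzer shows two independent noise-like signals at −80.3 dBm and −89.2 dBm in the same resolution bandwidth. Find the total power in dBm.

Convert to linear, add, convert back:
P₁ = 9.33×10⁻¹² W, P₂ = 1.20×10⁻¹² W
P_tot = 1.05×10⁻¹¹ W → 10 log₁₀(P_tot / 10⁻³) = −79.8 dBm

−79.8 dBm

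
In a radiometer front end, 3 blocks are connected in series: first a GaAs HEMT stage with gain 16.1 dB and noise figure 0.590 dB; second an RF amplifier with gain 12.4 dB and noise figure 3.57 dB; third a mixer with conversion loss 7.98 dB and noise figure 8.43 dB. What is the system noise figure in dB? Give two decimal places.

0.74 dB

Convert to linear (a loss of L dB is a gain of −L dB): F_i = 10^(NF_i/10), G_i = 10^(G_i,dB/10)
  Stage 1: F_1 = 10^(0.590/10) = 1.146, G_1 = 10^(16.1/10) = 40.74
  Stage 2: F_2 = 10^(3.57/10) = 2.275, G_2 = 10^(12.4/10) = 17.38
  Stage 3: F_3 = 10^(8.43/10) = 6.966, G_3 = 10^(−7.98/10) = 0.1592
Friis cascade:
  F = 1.146 + (2.275 − 1)/40.74 + (6.966 − 1)/707.9 = 1.185
NF = 10 log₁₀(1.185) = 0.74 dB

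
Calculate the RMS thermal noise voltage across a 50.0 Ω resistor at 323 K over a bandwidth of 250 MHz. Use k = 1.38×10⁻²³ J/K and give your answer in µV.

V_n = √(4kTRB)
4kTRB = 4 × 1.38×10⁻²³ × 323 × 5.00×10¹ × 2.50×10⁸ = 2.23×10⁻¹⁰ V²
V_n = √(2.23×10⁻¹⁰) = 1.49×10⁻⁵ V = 14.9 µV

14.9 µV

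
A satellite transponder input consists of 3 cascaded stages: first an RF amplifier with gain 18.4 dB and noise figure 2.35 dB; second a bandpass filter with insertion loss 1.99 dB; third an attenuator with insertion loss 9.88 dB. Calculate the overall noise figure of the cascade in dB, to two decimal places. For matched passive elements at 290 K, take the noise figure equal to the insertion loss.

Convert to linear (a loss of L dB is a gain of −L dB): F_i = 10^(NF_i/10), G_i = 10^(G_i,dB/10)
  Stage 1: F_1 = 10^(2.35/10) = 1.718, G_1 = 10^(18.4/10) = 69.18
  Stage 2: F_2 = 10^(1.99/10) = 1.581, G_2 = 10^(−1.99/10) = 0.6324
  Stage 3: F_3 = 10^(9.88/10) = 9.727, G_3 = 10^(−9.88/10) = 0.1028
Friis cascade:
  F = 1.718 + (1.581 − 1)/69.18 + (9.727 − 1)/43.75 = 1.926
NF = 10 log₁₀(1.926) = 2.85 dB

2.85 dB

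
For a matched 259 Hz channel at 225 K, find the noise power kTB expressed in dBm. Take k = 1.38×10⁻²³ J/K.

−150.9 dBm

P_n = kTB = 1.38×10⁻²³ × 225 × 2.59×10² = 8.04×10⁻¹⁹ W
In dBm: 10 log₁₀(8.04×10⁻¹⁹ / 10⁻³) = −150.9 dBm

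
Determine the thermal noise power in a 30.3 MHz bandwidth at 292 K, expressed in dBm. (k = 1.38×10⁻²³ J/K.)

P_n = kTB = 1.38×10⁻²³ × 292 × 3.03×10⁷ = 1.22×10⁻¹³ W
In dBm: 10 log₁₀(1.22×10⁻¹³ / 10⁻³) = −99.1 dBm

−99.1 dBm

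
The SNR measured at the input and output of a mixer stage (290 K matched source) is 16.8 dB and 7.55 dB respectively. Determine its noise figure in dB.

9.25 dB

NF (dB) = SNR_in(dB) − SNR_out(dB) when the source is at T₀
NF = 16.8 − 7.55 = 9.25 dB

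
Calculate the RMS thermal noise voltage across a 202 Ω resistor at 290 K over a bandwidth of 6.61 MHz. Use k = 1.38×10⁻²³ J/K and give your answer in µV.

V_n = √(4kTRB)
4kTRB = 4 × 1.38×10⁻²³ × 290 × 2.02×10² × 6.61×10⁶ = 2.14×10⁻¹¹ V²
V_n = √(2.14×10⁻¹¹) = 4.62×10⁻⁶ V = 4.62 µV

4.62 µV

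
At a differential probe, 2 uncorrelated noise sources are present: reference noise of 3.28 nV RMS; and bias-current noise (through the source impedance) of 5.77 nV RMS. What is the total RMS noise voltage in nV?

Uncorrelated sources add in power (mean-square): V_tot = √(ΣV_i²)
V_tot = √[(3.28×10⁻⁹)² + (5.77×10⁻⁹)²] = 6.64×10⁻⁹ V = 6.64 nV

6.64 nV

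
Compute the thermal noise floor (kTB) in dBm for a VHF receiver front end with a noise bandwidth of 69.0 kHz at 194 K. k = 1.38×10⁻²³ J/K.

−127.3 dBm

P_n = kTB = 1.38×10⁻²³ × 194 × 6.90×10⁴ = 1.85×10⁻¹⁶ W
In dBm: 10 log₁₀(1.85×10⁻¹⁶ / 10⁻³) = −127.3 dBm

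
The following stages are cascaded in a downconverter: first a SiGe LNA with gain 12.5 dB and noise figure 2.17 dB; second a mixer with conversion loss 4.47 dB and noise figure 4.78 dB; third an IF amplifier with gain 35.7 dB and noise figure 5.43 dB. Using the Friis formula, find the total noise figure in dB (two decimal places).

Convert to linear (a loss of L dB is a gain of −L dB): F_i = 10^(NF_i/10), G_i = 10^(G_i,dB/10)
  Stage 1: F_1 = 10^(2.17/10) = 1.648, G_1 = 10^(12.5/10) = 17.78
  Stage 2: F_2 = 10^(4.78/10) = 3.006, G_2 = 10^(−4.47/10) = 0.3573
  Stage 3: F_3 = 10^(5.43/10) = 3.491, G_3 = 10^(35.7/10) = 3715
Friis cascade:
  F = 1.648 + (3.006 − 1)/17.78 + (3.491 − 1)/6.353 = 2.153
NF = 10 log₁₀(2.153) = 3.33 dB

3.33 dB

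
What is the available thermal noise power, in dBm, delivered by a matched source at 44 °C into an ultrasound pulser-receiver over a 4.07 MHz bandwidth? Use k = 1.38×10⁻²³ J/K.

−107.5 dBm

T = 44 °C + 273.15 = 317.15 K
P_n = kTB = 1.38×10⁻²³ × 317.15 × 4.07×10⁶ = 1.78×10⁻¹⁴ W
In dBm: 10 log₁₀(1.78×10⁻¹⁴ / 10⁻³) = −107.5 dBm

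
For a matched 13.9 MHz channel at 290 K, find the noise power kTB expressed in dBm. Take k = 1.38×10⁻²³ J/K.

−102.5 dBm

P_n = kTB = 1.38×10⁻²³ × 290 × 1.39×10⁷ = 5.56×10⁻¹⁴ W
In dBm: 10 log₁₀(5.56×10⁻¹⁴ / 10⁻³) = −102.5 dBm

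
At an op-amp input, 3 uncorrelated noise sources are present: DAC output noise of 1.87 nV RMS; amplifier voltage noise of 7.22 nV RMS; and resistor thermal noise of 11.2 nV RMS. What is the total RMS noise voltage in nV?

Uncorrelated sources add in power (mean-square): V_tot = √(ΣV_i²)
V_tot = √[(1.87×10⁻⁹)² + (7.22×10⁻⁹)² + (1.12×10⁻⁸)²] = 1.35×10⁻⁸ V = 13.5 nV

13.5 nV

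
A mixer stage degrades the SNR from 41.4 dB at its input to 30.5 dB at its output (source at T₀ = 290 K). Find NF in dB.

NF (dB) = SNR_in(dB) − SNR_out(dB) when the source is at T₀
NF = 41.4 − 30.5 = 10.9 dB

10.9 dB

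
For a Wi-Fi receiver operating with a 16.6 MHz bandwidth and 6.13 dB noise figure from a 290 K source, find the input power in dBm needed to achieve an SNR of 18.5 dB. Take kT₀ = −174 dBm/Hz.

Sensitivity = −174 + 10 log₁₀(B) + NF + SNR_min
= −174 + 72.2 + 6.13 + 18.5
= −77.17 dBm → −77.2 dBm

−77.2 dBm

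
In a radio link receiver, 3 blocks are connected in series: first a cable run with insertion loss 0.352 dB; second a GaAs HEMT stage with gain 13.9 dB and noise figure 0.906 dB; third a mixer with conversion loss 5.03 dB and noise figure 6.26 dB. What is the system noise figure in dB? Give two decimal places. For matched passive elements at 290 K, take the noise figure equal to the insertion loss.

Convert to linear (a loss of L dB is a gain of −L dB): F_i = 10^(NF_i/10), G_i = 10^(G_i,dB/10)
  Stage 1: F_1 = 10^(0.352/10) = 1.084, G_1 = 10^(−0.352/10) = 0.9221
  Stage 2: F_2 = 10^(0.906/10) = 1.232, G_2 = 10^(13.9/10) = 24.55
  Stage 3: F_3 = 10^(6.26/10) = 4.227, G_3 = 10^(−5.03/10) = 0.3141
Friis cascade:
  F = 1.084 + (1.232 − 1)/0.9221 + (4.227 − 1)/22.64 = 1.479
NF = 10 log₁₀(1.479) = 1.70 dB

1.70 dB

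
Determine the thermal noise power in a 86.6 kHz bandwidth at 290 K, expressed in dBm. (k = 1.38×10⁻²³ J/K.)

P_n = kTB = 1.38×10⁻²³ × 290 × 8.66×10⁴ = 3.47×10⁻¹⁶ W
In dBm: 10 log₁₀(3.47×10⁻¹⁶ / 10⁻³) = −124.6 dBm

−124.6 dBm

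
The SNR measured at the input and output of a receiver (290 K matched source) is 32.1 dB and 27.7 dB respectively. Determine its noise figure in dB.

4.4 dB

NF (dB) = SNR_in(dB) − SNR_out(dB) when the source is at T₀
NF = 32.1 − 27.7 = 4.4 dB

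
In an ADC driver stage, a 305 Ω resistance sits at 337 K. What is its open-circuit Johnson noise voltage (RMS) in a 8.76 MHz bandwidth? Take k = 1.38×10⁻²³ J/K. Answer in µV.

V_n = √(4kTRB)
4kTRB = 4 × 1.38×10⁻²³ × 337 × 3.05×10² × 8.76×10⁶ = 4.97×10⁻¹¹ V²
V_n = √(4.97×10⁻¹¹) = 7.05×10⁻⁶ V = 7.05 µV

7.05 µV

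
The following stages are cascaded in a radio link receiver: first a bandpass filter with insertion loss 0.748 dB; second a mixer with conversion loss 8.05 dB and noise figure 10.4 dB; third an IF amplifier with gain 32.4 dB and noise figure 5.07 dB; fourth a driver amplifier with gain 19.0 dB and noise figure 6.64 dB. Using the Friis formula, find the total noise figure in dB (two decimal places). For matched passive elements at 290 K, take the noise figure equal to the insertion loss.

Convert to linear (a loss of L dB is a gain of −L dB): F_i = 10^(NF_i/10), G_i = 10^(G_i,dB/10)
  Stage 1: F_1 = 10^(0.748/10) = 1.188, G_1 = 10^(−0.748/10) = 0.8418
  Stage 2: F_2 = 10^(10.4/10) = 10.96, G_2 = 10^(−8.05/10) = 0.1567
  Stage 3: F_3 = 10^(5.07/10) = 3.214, G_3 = 10^(32.4/10) = 1738
  Stage 4: F_4 = 10^(6.64/10) = 4.613, G_4 = 10^(19.0/10) = 79.43
Friis cascade:
  F = 1.188 + (10.96 − 1)/0.8418 + (3.214 − 1)/0.1319 + (4.613 − 1)/229.2 = 29.83
NF = 10 log₁₀(29.83) = 14.75 dB

14.75 dB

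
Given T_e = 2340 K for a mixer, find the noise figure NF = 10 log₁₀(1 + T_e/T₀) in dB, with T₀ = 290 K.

F = 1 + T_e/T₀ = 1 + 2340/290 = 9.06897
NF = 10 log₁₀(9.06897) = 9.58 dB

9.58 dB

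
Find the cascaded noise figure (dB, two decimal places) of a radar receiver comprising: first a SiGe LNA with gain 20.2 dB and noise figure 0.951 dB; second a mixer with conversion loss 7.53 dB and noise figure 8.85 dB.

Convert to linear (a loss of L dB is a gain of −L dB): F_i = 10^(NF_i/10), G_i = 10^(G_i,dB/10)
  Stage 1: F_1 = 10^(0.951/10) = 1.245, G_1 = 10^(20.2/10) = 104.7
  Stage 2: F_2 = 10^(8.85/10) = 7.674, G_2 = 10^(−7.53/10) = 0.1766
Friis cascade:
  F = 1.245 + (7.674 − 1)/104.7 = 1.309
NF = 10 log₁₀(1.309) = 1.17 dB

1.17 dB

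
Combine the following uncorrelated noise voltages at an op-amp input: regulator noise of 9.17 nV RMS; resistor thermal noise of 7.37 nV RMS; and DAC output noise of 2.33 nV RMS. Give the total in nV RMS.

Uncorrelated sources add in power (mean-square): V_tot = √(ΣV_i²)
V_tot = √[(9.17×10⁻⁹)² + (7.37×10⁻⁹)² + (2.33×10⁻⁹)²] = 1.20×10⁻⁸ V = 12.0 nV

12.0 nV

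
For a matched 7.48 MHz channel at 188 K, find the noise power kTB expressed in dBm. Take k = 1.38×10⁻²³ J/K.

−107.1 dBm

P_n = kTB = 1.38×10⁻²³ × 188 × 7.48×10⁶ = 1.94×10⁻¹⁴ W
In dBm: 10 log₁₀(1.94×10⁻¹⁴ / 10⁻³) = −107.1 dBm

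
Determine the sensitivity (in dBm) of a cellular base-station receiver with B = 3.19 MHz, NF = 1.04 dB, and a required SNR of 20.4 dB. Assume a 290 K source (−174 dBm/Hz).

Sensitivity = −174 + 10 log₁₀(B) + NF + SNR_min
= −174 + 65.04 + 1.04 + 20.4
= −87.52 dBm → −87.5 dBm

−87.5 dBm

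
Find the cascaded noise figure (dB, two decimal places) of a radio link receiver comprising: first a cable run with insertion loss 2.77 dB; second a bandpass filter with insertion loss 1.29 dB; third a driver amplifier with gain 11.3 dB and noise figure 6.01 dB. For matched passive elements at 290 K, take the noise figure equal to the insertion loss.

Convert to linear (a loss of L dB is a gain of −L dB): F_i = 10^(NF_i/10), G_i = 10^(G_i,dB/10)
  Stage 1: F_1 = 10^(2.77/10) = 1.892, G_1 = 10^(−2.77/10) = 0.5284
  Stage 2: F_2 = 10^(1.29/10) = 1.346, G_2 = 10^(−1.29/10) = 0.7430
  Stage 3: F_3 = 10^(6.01/10) = 3.990, G_3 = 10^(11.3/10) = 13.49
Friis cascade:
  F = 1.892 + (1.346 − 1)/0.5284 + (3.990 − 1)/0.3926 = 10.16
NF = 10 log₁₀(10.16) = 10.07 dB

10.07 dB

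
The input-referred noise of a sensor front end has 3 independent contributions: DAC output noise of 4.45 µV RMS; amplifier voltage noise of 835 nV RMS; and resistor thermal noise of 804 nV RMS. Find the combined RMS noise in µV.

Uncorrelated sources add in power (mean-square): V_tot = √(ΣV_i²)
V_tot = √[(4.45×10⁻⁶)² + (8.35×10⁻⁷)² + (8.04×10⁻⁷)²] = 4.60×10⁻⁶ V = 4.60 µV

4.60 µV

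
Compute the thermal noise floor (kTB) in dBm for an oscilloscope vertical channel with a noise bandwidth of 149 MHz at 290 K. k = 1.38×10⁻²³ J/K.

−92.2 dBm

P_n = kTB = 1.38×10⁻²³ × 290 × 1.49×10⁸ = 5.96×10⁻¹³ W
In dBm: 10 log₁₀(5.96×10⁻¹³ / 10⁻³) = −92.2 dBm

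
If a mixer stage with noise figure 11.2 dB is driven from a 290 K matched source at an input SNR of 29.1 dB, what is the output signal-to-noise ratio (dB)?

By definition F = SNR_in/SNR_out, so in dB: SNR_out = SNR_in − NF
SNR_out = 29.1 − 11.2 = 17.9 dB

17.9 dB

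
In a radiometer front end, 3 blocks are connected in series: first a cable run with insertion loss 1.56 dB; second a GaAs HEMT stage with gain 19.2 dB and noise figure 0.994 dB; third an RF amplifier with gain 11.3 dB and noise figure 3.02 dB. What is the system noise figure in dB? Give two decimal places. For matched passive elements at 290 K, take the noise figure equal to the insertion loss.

Convert to linear (a loss of L dB is a gain of −L dB): F_i = 10^(NF_i/10), G_i = 10^(G_i,dB/10)
  Stage 1: F_1 = 10^(1.56/10) = 1.432, G_1 = 10^(−1.56/10) = 0.6982
  Stage 2: F_2 = 10^(0.994/10) = 1.257, G_2 = 10^(19.2/10) = 83.18
  Stage 3: F_3 = 10^(3.02/10) = 2.004, G_3 = 10^(11.3/10) = 13.49
Friis cascade:
  F = 1.432 + (1.257 − 1)/0.6982 + (2.004 − 1)/58.08 = 1.818
NF = 10 log₁₀(1.818) = 2.60 dB

2.60 dB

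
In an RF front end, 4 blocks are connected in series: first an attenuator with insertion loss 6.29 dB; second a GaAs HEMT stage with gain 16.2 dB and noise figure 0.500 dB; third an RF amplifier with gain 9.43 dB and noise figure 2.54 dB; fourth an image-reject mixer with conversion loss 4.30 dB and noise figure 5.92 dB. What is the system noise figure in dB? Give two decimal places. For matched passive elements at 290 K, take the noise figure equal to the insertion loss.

Convert to linear (a loss of L dB is a gain of −L dB): F_i = 10^(NF_i/10), G_i = 10^(G_i,dB/10)
  Stage 1: F_1 = 10^(6.29/10) = 4.256, G_1 = 10^(−6.29/10) = 0.2350
  Stage 2: F_2 = 10^(0.500/10) = 1.122, G_2 = 10^(16.2/10) = 41.69
  Stage 3: F_3 = 10^(2.54/10) = 1.795, G_3 = 10^(9.43/10) = 8.770
  Stage 4: F_4 = 10^(5.92/10) = 3.908, G_4 = 10^(−4.30/10) = 0.3715
Friis cascade:
  F = 4.256 + (1.122 − 1)/0.2350 + (1.795 − 1)/9.795 + (3.908 − 1)/85.90 = 4.890
NF = 10 log₁₀(4.890) = 6.89 dB

6.89 dB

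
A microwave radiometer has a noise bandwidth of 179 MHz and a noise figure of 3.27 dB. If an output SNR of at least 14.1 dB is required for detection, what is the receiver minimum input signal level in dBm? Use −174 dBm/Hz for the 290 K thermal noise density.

−74.1 dBm

Sensitivity = −174 + 10 log₁₀(B) + NF + SNR_min
= −174 + 82.53 + 3.27 + 14.1
= −74.10 dBm → −74.1 dBm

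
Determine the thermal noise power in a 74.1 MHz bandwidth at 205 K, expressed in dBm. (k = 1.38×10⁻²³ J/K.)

−96.8 dBm

P_n = kTB = 1.38×10⁻²³ × 205 × 7.41×10⁷ = 2.10×10⁻¹³ W
In dBm: 10 log₁₀(2.10×10⁻¹³ / 10⁻³) = −96.8 dBm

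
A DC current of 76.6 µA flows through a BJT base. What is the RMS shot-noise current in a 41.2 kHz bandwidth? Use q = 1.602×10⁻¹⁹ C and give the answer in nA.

1.01 nA

I_n = √(2qI·B)
2qI·B = 2 × 1.602×10⁻¹⁹ × 7.66×10⁻⁵ × 4.12×10⁴ = 1.01×10⁻¹⁸ A²
I_n = √(1.01×10⁻¹⁸) = 1.01×10⁻⁹ A = 1.01 nA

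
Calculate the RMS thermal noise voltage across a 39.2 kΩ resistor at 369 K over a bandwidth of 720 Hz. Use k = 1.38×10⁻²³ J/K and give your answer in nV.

758 nV

V_n = √(4kTRB)
4kTRB = 4 × 1.38×10⁻²³ × 369 × 3.92×10⁴ × 7.20×10² = 5.75×10⁻¹³ V²
V_n = √(5.75×10⁻¹³) = 7.58×10⁻⁷ V = 758 nV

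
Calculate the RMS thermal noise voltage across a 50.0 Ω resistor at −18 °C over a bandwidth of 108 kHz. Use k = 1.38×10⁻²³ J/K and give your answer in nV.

T = −18 °C + 273.15 = 255.15 K
V_n = √(4kTRB)
4kTRB = 4 × 1.38×10⁻²³ × 255.15 × 5.00×10¹ × 1.08×10⁵ = 7.61×10⁻¹⁴ V²
V_n = √(7.61×10⁻¹⁴) = 2.76×10⁻⁷ V = 276 nV

276 nV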